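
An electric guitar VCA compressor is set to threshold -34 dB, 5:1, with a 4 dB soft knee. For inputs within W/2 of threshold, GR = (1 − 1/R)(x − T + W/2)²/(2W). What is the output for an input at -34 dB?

x − T + W/2 = -34 − (-34) + 2 = 2.
GR = (1 − 1/5) × 2² / 8 = 0.8 × 4 / 8 = 0.4 dB.
Output = -34 − 0.4 = -34.4 dB.

-34.4 dB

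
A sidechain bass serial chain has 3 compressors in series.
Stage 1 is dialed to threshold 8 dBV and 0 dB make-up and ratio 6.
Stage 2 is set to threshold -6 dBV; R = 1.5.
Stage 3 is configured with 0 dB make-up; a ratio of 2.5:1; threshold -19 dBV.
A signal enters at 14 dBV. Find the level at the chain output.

Stage 1: 14 dBV is 6 dB over 8 dBV; at 6:1 that becomes 1 dB over, giving 9 dBV.
Stage 2: overshoot 15 dB → 15/1.5 = 10 dB → 4 dBV.
Stage 3: overshoot 23 dB → 23/2.5 = 9.2 dB → -9.8 dBV.

-9.8 dBV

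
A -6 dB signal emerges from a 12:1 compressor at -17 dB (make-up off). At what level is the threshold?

-18 dB

Let T be the threshold. Output overshoot = (input overshoot)/R, so -17 − T = (-6 − T)/12.
12·(-17 − T) = -6 − T → 11·T = -204 − (-6) = -198.
T = -198/11 = -18 dB.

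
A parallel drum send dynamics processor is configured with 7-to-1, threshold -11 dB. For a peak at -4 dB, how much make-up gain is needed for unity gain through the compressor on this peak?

The peak compresses to -11 + 7/7 = -10 dB.
To reach -4 dB requires -4 − (-10) = 6 dB of make-up.

6 dB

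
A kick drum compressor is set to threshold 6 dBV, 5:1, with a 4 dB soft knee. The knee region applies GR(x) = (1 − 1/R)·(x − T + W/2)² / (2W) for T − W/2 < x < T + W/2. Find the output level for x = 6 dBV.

x − T + W/2 = 6 − 6 + 2 = 2.
GR = (1 − 1/5) × 2² / 8 = 0.8 × 4 / 8 = 0.4 dB.
Output = 6 − 0.4 = 5.6 dBV.

5.6 dBV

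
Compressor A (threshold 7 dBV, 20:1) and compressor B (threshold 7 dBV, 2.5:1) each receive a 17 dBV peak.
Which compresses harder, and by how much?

A, by 3.5 dB

A: GR = 10 − 10/20 = 9.5 dB.
B: GR = 10 − 10/2.5 = 6 dB.
Difference: 3.5 dB in favour of A.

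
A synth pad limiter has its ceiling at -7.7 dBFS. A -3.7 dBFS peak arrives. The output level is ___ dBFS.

At ∞:1, everything above -7.7 dBFS is held at the ceiling.

-7.7 dBFS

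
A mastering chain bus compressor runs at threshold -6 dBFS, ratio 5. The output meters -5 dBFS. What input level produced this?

Post-compression overshoot = -5 − (-6) = 1 dB.
Undo the ratio: input overshoot = 1 × 5 = 5 dB, giving input = -1 dBFS.

-1 dBFS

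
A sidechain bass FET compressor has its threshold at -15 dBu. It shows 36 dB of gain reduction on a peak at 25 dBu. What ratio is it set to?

10:1

Input overshoot = 25 − (-15) = 40 dB.
Output overshoot = 40 − 36 = 4 dB.
Ratio = input overshoot / output overshoot = 40 / 4 = 10.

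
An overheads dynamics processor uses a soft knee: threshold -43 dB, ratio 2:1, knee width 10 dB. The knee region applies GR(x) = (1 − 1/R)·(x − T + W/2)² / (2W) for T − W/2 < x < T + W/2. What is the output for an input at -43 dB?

x − T + W/2 = -43 − (-43) + 5 = 5.
GR = (1 − 1/2) × 5² / 20 = 0.5 × 25 / 20 = 0.625 dB.
Output = -43 − 0.625 = -43.625 dB.

-43.625 dB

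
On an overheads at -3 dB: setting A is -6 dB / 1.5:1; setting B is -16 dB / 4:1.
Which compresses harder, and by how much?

B, by 8.75 dB

A: overshoot 3 dB → output overshoot 2 dB → GR 1 dB.
B: overshoot 13 dB → output overshoot 3.25 dB → GR 9.75 dB.
B applies 8.75 dB more gain reduction.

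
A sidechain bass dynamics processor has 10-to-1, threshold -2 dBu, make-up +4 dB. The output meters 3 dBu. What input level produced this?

8 dBu

Stripping the +4 dB make-up gives -1 dBu at the gain stage.
Post-compression overshoot = -1 − (-2) = 1 dB.
Undo the ratio: input overshoot = 1 × 10 = 10 dB, giving input = 8 dBu.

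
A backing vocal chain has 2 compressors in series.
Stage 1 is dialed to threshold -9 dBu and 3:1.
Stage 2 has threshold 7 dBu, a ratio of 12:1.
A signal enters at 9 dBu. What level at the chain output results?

-3 dBu

Stage 1: 9 dBu is 18 dB over -9 dBu; at 3:1 that becomes 6 dB over, giving -3 dBu.
Stage 2: below threshold (-3 ≤ 7); passes unchanged; output -3 dBu.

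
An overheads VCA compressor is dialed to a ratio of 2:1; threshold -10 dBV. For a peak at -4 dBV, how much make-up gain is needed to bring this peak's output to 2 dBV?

The peak compresses to -10 + 6/2 = -7 dBV.
To reach 2 dBV requires 2 − (-7) = 9 dB of make-up.

9 dB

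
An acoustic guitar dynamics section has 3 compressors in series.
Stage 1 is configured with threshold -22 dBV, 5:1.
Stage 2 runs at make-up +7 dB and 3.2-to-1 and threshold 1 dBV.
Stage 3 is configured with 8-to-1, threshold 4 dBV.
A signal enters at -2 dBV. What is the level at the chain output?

-11 dBV

Stage 1: -2 dBV is 20 dB over -22 dBV; at 5:1 that becomes 4 dB over, giving -18 dBV.
Stage 2: below threshold (-18 ≤ 1); passes unchanged; make-up brings it to -11 dBV.
Stage 3: below threshold (-11 ≤ 4); passes unchanged; output -11 dBV.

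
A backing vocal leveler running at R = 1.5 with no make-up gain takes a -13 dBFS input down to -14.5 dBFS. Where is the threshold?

Let T be the threshold. Output overshoot = (input overshoot)/R, so -14.5 − T = (-13 − T)/1.5.
1.5·(-14.5 − T) = -13 − T → 0.5·T = -21.75 − (-13) = -8.75.
T = -8.75/0.5 = -17.5 dBFS.

-17.5 dBFS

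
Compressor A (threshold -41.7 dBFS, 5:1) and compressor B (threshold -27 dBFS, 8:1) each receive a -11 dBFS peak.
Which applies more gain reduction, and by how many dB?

A: 30.7 dB over, compressed to 6.14 dB over, so 24.56 dB of GR.
B: 16 dB over, compressed to 2 dB over, so 14 dB of GR.
Difference: 10.56 dB in favour of A.

A, by 10.56 dB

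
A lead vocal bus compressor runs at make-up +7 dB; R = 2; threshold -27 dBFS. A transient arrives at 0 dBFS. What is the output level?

-6.5 dBFS

0 dBFS sits 27 dB over threshold.
The 27 dB excess becomes 13.5 dB after 2:1 reduction.
Output = -27 + 13.5 = -13.5 dBFS; make-up adds 7 dB, giving -6.5 dBFS.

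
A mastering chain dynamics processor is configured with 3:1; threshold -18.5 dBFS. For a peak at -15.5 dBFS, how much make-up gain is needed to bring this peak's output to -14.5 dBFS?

Without make-up, output = threshold + overshoot/3 = -18.5 + 1 = -17.5 dBFS.
Gap to target: 3 dB.

3 dB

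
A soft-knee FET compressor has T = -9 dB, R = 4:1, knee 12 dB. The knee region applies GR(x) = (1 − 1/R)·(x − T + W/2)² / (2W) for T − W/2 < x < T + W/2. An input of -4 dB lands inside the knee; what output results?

x − T + W/2 = -4 − (-9) + 6 = 11.
GR = (1 − 1/4) × 11² / 24 = 0.75 × 121 / 24 = 3.78125 dB.
Output = -4 − 3.78125 = -7.78125 dB.

-7.78125 dB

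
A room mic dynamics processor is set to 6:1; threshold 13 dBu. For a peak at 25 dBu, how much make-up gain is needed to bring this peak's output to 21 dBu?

Without make-up, output = threshold + overshoot/6 = 13 + 2 = 15 dBu.
Gap to target: 6 dB.

6 dB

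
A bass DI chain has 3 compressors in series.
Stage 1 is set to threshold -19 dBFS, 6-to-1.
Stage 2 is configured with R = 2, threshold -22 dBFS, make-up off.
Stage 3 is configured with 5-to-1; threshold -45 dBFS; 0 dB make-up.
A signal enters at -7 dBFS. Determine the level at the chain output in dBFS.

-39.9 dBFS

Stage 1: overshoot 12 dB → 12/6 = 2 dB → -17 dBFS.
Stage 2: -17 dBFS is 5 dB over -22 dBFS; at 2:1 that becomes 2.5 dB over, giving -19.5 dBFS.
Stage 3: 25.5 dB above -45 dBFS, reduced 5:1 to 5.1 dB above → -39.9 dBFS.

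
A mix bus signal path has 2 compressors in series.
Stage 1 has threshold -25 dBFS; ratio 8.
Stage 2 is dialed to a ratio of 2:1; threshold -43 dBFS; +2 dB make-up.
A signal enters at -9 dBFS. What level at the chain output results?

Stage 1: -9 dBFS is 16 dB over -25 dBFS; at 8:1 that becomes 2 dB over, giving -23 dBFS.
Stage 2: 20 dB above -43 dBFS, reduced 2:1 to 10 dB above → -33 dBFS; +2 dB make-up → -31 dBFS.

-31 dBFS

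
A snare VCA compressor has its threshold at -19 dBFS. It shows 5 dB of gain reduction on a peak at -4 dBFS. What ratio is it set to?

Input overshoot = -4 − (-19) = 15 dB.
Output overshoot = 15 − 5 = 10 dB.
Ratio = input overshoot / output overshoot = 15 / 10 = 1.5.

1.5:1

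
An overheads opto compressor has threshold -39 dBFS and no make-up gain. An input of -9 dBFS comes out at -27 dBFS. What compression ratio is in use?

Input overshoot = -9 − (-39) = 30 dB; output overshoot = -27 − (-39) = 12 dB.
Ratio = 30 / 12 = 2.5.

2.5:1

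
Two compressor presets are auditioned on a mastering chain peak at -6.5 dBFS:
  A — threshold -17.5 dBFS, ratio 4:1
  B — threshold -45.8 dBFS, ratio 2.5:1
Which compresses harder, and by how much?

B, by 15.33 dB

A: 11 dB over, compressed to 2.75 dB over, so 8.25 dB of GR.
B: 39.3 dB over, compressed to 15.72 dB over, so 23.58 dB of GR.
Difference: 15.33 dB in favour of B.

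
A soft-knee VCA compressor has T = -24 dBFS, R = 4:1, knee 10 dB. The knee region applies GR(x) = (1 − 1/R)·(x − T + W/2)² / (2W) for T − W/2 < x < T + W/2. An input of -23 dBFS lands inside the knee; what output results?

x − T + W/2 = -23 − (-24) + 5 = 6.
GR = (1 − 1/4) × 6² / 20 = 0.75 × 36 / 20 = 1.35 dB.
Output = -23 − 1.35 = -24.35 dBFS.

-24.35 dBFS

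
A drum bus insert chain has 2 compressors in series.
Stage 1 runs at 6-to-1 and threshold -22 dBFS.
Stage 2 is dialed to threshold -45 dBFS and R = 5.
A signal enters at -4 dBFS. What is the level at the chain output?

Stage 1: overshoot 18 dB → 18/6 = 3 dB → -19 dBFS.
Stage 2: 26 dB above -45 dBFS, reduced 5:1 to 5.2 dB above → -39.8 dBFS.

-39.8 dBFS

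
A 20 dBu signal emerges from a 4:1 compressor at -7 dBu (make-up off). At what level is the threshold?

Let T be the threshold. Output overshoot = (input overshoot)/R, so -7 − T = (20 − T)/4.
4·(-7 − T) = 20 − T → 3·T = -28 − 20 = -48.
T = -48/3 = -16 dBu.

-16 dBu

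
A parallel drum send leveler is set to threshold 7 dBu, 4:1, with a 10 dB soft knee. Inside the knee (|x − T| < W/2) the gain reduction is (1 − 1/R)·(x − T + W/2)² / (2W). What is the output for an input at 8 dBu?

6.65 dBu

x − T + W/2 = 8 − 7 + 5 = 6.
GR = (1 − 1/4) × 6² / 20 = 0.75 × 36 / 20 = 1.35 dB.
Output = 8 − 1.35 = 6.65 dBu.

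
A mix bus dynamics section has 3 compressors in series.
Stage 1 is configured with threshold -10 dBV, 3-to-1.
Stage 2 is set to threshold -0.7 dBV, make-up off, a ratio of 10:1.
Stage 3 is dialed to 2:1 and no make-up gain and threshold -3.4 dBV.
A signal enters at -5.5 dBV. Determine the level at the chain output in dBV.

Stage 1: overshoot 4.5 dB → 4.5/3 = 1.5 dB → -8.5 dBV.
Stage 2: -8.5 dBV ≤ -0.7 dBV, so stage 2 doesn't engage; output -8.5 dBV.
Stage 3: below threshold (-8.5 ≤ -3.4); passes unchanged; output -8.5 dBV.

-8.5 dBV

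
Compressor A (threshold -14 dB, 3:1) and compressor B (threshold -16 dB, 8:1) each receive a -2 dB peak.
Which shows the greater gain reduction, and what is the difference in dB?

B, by 4.25 dB

A: GR = 12 − 12/3 = 8 dB.
B: GR = 14 − 14/8 = 12.25 dB.
Difference: 4.25 dB in favour of B.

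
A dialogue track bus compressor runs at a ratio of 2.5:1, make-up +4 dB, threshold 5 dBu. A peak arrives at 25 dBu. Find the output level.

17 dBu

Overshoot: 25 − 5 = 20 dB.
At 2.5:1 the overshoot is divided by 2.5, leaving 8 dB above threshold.
That puts the output at 13 dBu; make-up adds 4 dB, giving 17 dBu.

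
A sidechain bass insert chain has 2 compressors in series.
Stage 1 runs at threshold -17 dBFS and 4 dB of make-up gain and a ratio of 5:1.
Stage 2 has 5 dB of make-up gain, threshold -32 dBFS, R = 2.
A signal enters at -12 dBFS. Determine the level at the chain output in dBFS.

Stage 1: -12 dBFS is 5 dB over -17 dBFS; at 5:1 that becomes 1 dB over, giving -16 dBFS; +4 dB make-up → -12 dBFS.
Stage 2: -12 dBFS is 20 dB over -32 dBFS; at 2:1 that becomes 10 dB over, giving -22 dBFS; +5 dB make-up → -17 dBFS.

-17 dBFS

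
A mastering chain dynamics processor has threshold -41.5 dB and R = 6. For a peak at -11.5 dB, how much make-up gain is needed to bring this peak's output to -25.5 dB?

The peak compresses to -41.5 + 30/6 = -36.5 dB.
To reach -25.5 dB requires -25.5 − (-36.5) = 11 dB of make-up.

11 dB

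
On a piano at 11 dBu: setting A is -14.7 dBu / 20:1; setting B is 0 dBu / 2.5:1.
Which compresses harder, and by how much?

A, by 17.815 dB

A: 25.7 dB over, compressed to 1.285 dB over, so 24.415 dB of GR.
B: 11 dB over, compressed to 4.4 dB over, so 6.6 dB of GR.
Difference: 17.815 dB in favour of A.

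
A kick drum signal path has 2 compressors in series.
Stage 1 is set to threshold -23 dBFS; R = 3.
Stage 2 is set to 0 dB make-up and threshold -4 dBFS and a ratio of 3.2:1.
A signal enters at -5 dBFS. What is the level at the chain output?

Stage 1: overshoot 18 dB → 18/3 = 6 dB → -17 dBFS.
Stage 2: -17 dBFS is at or below the -4 dBFS threshold — no compression; output -17 dBFS.

-17 dBFS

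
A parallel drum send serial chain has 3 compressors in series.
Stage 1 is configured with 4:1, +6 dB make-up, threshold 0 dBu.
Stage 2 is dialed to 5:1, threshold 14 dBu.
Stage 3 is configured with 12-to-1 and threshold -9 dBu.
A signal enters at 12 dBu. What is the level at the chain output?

Stage 1: 12 dB above 0 dBu, reduced 4:1 to 3 dB above → 3 dBu; +6 dB make-up → 9 dBu.
Stage 2: below threshold (9 ≤ 14); passes unchanged; output 9 dBu.
Stage 3: 18 dB above -9 dBu, reduced 12:1 to 1.5 dB above → -7.5 dBu.

-7.5 dBu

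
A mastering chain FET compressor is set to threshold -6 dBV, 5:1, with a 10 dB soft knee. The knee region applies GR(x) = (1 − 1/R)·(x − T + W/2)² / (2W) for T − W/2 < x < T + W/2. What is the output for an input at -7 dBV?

-7.64 dBV

x − T + W/2 = -7 − (-6) + 5 = 4.
GR = (1 − 1/5) × 4² / 20 = 0.8 × 16 / 20 = 0.64 dB.
Output = -7 − 0.64 = -7.64 dBV.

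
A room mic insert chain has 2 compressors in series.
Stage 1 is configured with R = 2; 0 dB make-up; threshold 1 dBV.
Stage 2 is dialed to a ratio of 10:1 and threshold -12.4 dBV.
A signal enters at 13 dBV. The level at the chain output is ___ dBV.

-10.46 dBV

Stage 1: 13 dBV is 12 dB over 1 dBV; at 2:1 that becomes 6 dB over, giving 7 dBV.
Stage 2: overshoot 19.4 dB → 19.4/10 = 1.94 dB → -10.46 dBV.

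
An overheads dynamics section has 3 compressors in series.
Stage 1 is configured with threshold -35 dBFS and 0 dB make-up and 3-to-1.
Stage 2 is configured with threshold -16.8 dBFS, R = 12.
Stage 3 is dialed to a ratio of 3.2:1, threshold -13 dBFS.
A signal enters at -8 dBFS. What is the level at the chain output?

-26 dBFS

Stage 1: overshoot 27 dB → 27/3 = 9 dB → -26 dBFS.
Stage 2: -26 dBFS ≤ -16.8 dBFS, so stage 2 doesn't engage; output -26 dBFS.
Stage 3: -26 dBFS is at or below the -13 dBFS threshold — no compression; output -26 dBFS.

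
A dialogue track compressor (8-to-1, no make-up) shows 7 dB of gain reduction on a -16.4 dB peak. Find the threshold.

-24.4 dB

Input is 8 dB above T (since output overshoot × R = input overshoot: (-23.4 − T)·8 = -16.4 − T gives T = -24.4 dB).
Check: -24.4 + (-16.4 − (-24.4))/8 = -24.4 + 1 = -23.4 dB. ✓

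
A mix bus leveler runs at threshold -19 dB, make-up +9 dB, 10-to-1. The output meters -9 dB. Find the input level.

-9 dB

Before make-up, the level was -9 − 9 = -18 dB.
The compressed level sits -18 − (-19) = 1 dB over threshold.
Input overshoot = R × output overshoot = 10 dB → input = -19 + 10 = -9 dB.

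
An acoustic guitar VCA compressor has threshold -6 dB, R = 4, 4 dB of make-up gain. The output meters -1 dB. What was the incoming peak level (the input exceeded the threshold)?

Before make-up, the level was -1 − 4 = -5 dB.
Post-compression overshoot = -5 − (-6) = 1 dB.
Undo the ratio: input overshoot = 1 × 4 = 4 dB, giving input = -2 dB.

-2 dB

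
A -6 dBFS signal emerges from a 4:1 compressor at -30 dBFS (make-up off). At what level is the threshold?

Let T be the threshold. Output overshoot = (input overshoot)/R, so -30 − T = (-6 − T)/4.
4·(-30 − T) = -6 − T → 3·T = -120 − (-6) = -114.
T = -114/3 = -38 dBFS.

-38 dBFS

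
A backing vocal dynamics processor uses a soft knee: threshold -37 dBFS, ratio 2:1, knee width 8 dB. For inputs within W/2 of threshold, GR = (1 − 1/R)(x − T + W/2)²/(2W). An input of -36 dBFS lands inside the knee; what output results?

x − T + W/2 = -36 − (-37) + 4 = 5.
GR = (1 − 1/2) × 5² / 16 = 0.5 × 25 / 16 = 0.78125 dB.
Output = -36 − 0.78125 = -36.78125 dBFS.

-36.78125 dBFS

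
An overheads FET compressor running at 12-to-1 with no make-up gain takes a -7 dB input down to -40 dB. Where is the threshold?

-43 dB

Let T be the threshold. Output overshoot = (input overshoot)/R, so -40 − T = (-7 − T)/12.
12·(-40 − T) = -7 − T → 11·T = -480 − (-7) = -473.
T = -473/11 = -43 dB.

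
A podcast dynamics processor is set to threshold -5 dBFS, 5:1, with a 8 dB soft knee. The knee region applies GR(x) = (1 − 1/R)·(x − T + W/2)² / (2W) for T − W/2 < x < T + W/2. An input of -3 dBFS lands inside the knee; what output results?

-4.8 dBFS

x − T + W/2 = -3 − (-5) + 4 = 6.
GR = (1 − 1/5) × 6² / 16 = 0.8 × 36 / 16 = 1.8 dB.
Output = -3 − 1.8 = -4.8 dBFS.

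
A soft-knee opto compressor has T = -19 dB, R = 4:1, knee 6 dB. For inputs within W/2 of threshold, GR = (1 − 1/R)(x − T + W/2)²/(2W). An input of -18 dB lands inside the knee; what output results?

-19 dB

x − T + W/2 = -18 − (-19) + 3 = 4.
GR = (1 − 1/4) × 4² / 12 = 0.75 × 16 / 12 = 1 dB.
Output = -18 − 1 = -19 dB.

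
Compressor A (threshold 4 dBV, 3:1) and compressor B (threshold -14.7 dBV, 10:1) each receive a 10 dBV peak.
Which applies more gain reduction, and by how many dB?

B, by 18.23 dB

A: 6 dB over, compressed to 2 dB over, so 4 dB of GR.
B: 24.7 dB over, compressed to 2.47 dB over, so 22.23 dB of GR.
B applies 18.23 dB more gain reduction.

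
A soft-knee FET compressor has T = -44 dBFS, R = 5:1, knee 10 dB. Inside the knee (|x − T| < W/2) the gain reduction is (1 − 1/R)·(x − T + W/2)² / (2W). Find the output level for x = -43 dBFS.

-44.44 dBFS

x − T + W/2 = -43 − (-44) + 5 = 6.
GR = (1 − 1/5) × 6² / 20 = 0.8 × 36 / 20 = 1.44 dB.
Output = -43 − 1.44 = -44.44 dBFS.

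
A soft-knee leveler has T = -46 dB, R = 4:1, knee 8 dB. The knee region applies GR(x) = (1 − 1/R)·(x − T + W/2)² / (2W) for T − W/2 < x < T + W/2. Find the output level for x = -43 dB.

-45.296875 dB

x − T + W/2 = -43 − (-46) + 4 = 7.
GR = (1 − 1/4) × 7² / 16 = 0.75 × 49 / 16 = 2.296875 dB.
Output = -43 − 2.296875 = -45.296875 dB.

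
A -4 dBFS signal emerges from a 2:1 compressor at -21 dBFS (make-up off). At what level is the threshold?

Input is 34 dB above T (since output overshoot × R = input overshoot: (-21 − T)·2 = -4 − T gives T = -38 dBFS).
Check: -38 + (-4 − (-38))/2 = -38 + 17 = -21 dBFS. ✓

-38 dBFS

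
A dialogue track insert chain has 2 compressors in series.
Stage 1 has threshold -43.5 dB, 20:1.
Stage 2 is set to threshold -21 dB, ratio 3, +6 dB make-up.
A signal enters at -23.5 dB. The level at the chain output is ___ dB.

Stage 1: overshoot 20 dB → 20/20 = 1 dB → -42.5 dB.
Stage 2: -42.5 dB is at or below the -21 dB threshold — no compression; make-up brings it to -36.5 dB.

-36.5 dB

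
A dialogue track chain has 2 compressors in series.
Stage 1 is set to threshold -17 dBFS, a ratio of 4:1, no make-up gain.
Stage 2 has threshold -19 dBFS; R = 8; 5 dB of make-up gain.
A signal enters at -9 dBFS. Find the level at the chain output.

Stage 1: overshoot 8 dB → 8/4 = 2 dB → -15 dBFS.
Stage 2: 4 dB above -19 dBFS, reduced 8:1 to 0.5 dB above → -18.5 dBFS; +5 dB make-up → -13.5 dBFS.

-13.5 dBFS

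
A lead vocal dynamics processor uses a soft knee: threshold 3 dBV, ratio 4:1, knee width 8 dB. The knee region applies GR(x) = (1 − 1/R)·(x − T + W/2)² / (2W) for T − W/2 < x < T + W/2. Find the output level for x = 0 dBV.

x − T + W/2 = 0 − 3 + 4 = 1.
GR = (1 − 1/4) × 1² / 16 = 0.75 × 1 / 16 = 0.046875 dB.
Output = 0 − 0.046875 = -0.046875 dBV.

-0.046875 dBV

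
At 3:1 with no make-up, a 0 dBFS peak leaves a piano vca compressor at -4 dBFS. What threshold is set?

Input is 6 dB above T (since output overshoot × R = input overshoot: (-4 − T)·3 = 0 − T gives T = -6 dBFS).
Check: -6 + (0 − (-6))/3 = -6 + 2 = -4 dBFS. ✓

-6 dBFS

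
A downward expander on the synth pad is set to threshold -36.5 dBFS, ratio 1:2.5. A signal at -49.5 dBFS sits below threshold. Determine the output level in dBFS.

-69 dBFS

Below threshold, a 1:2.5 expander applies gain = (2.5−1)×(T − x) of attenuation.
(2.5−1) × 13 = 19.5 dB, so output = -49.5 − 19.5 = -69 dBFS.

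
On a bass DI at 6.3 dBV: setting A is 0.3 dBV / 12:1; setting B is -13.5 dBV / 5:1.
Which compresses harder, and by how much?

A: overshoot 6 dB → output overshoot 0.5 dB → GR 5.5 dB.
B: overshoot 19.8 dB → output overshoot 3.96 dB → GR 15.84 dB.
B applies 10.34 dB more gain reduction.

B, by 10.34 dB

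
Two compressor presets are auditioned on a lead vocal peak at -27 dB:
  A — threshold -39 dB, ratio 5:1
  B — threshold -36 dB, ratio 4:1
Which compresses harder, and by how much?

A, by 2.85 dB

A: GR = 12 − 12/5 = 9.6 dB.
B: GR = 9 − 9/4 = 6.75 dB.
A applies 2.85 dB more gain reduction.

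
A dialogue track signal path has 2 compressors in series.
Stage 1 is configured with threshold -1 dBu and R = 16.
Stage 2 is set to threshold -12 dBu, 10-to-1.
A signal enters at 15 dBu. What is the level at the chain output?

-10.8 dBu

Stage 1: overshoot 16 dB → 16/16 = 1 dB → 0 dBu.
Stage 2: 0 dBu is 12 dB over -12 dBu; at 10:1 that becomes 1.2 dB over, giving -10.8 dBu.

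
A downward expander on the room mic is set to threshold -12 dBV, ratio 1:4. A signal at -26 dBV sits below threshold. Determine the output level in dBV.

-68 dBV

Undershoot = (-12) − (-26) = 14 dB.
At 1:4, that expands to 56 dB under threshold.
Output = -12 − 56 = -68 dBV.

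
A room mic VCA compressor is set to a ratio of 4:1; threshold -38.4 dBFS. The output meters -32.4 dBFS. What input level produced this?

The compressed level sits -32.4 − (-38.4) = 6 dB over threshold.
Input overshoot = R × output overshoot = 24 dB → input = -38.4 + 24 = -14.4 dBFS.

-14.4 dBFS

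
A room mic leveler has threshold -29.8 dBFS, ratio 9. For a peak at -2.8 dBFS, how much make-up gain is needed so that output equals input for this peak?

The peak compresses to -29.8 + 27/9 = -26.8 dBFS.
To reach -2.8 dBFS requires -2.8 − (-26.8) = 24 dB of make-up.

24 dB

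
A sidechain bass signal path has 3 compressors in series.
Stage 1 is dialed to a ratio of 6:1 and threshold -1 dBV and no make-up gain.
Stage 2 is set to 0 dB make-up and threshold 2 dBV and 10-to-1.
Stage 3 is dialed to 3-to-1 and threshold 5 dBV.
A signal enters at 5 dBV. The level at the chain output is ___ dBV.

Stage 1: overshoot 6 dB → 6/6 = 1 dB → 0 dBV.
Stage 2: 0 dBV is at or below the 2 dBV threshold — no compression; output 0 dBV.
Stage 3: 0 dBV ≤ 5 dBV, so stage 3 doesn't engage; output 0 dBV.

0 dBV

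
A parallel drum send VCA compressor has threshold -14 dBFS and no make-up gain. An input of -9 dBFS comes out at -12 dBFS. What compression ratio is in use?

Input overshoot = -9 − (-14) = 5 dB; output overshoot = -12 − (-14) = 2 dB.
Ratio = 5 / 2 = 2.5.

2.5:1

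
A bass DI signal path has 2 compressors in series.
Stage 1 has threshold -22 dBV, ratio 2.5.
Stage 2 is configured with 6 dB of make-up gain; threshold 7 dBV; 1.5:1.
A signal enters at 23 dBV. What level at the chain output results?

Stage 1: 23 dBV is 45 dB over -22 dBV; at 2.5:1 that becomes 18 dB over, giving -4 dBV.
Stage 2: below threshold (-4 ≤ 7); passes unchanged; make-up brings it to 2 dBV.

2 dBV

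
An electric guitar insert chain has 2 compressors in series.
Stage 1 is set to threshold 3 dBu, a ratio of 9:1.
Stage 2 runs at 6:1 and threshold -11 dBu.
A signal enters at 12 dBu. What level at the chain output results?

Stage 1: 12 dBu is 9 dB over 3 dBu; at 9:1 that becomes 1 dB over, giving 4 dBu.
Stage 2: overshoot 15 dB → 15/6 = 2.5 dB → -8.5 dBu.

-8.5 dBu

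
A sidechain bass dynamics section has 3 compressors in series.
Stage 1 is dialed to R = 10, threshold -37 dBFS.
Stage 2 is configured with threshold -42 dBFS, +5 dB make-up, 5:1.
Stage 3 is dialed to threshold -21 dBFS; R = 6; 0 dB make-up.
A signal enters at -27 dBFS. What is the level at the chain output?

Stage 1: 10 dB above -37 dBFS, reduced 10:1 to 1 dB above → -36 dBFS.
Stage 2: -36 dBFS is 6 dB over -42 dBFS; at 5:1 that becomes 1.2 dB over, giving -40.8 dBFS; +5 dB make-up → -35.8 dBFS.
Stage 3: -35.8 dBFS is at or below the -21 dBFS threshold — no compression; output -35.8 dBFS.

-35.8 dBFS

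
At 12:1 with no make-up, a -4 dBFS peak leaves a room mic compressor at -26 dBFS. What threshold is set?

-28 dBFS

Gain reduction = -4 − (-26) = 22 dB; output overshoot = GR / (R − 1) = 22 / 11 = 2 dB.
Threshold = output − output overshoot = -26 − 2 = -28 dBFS.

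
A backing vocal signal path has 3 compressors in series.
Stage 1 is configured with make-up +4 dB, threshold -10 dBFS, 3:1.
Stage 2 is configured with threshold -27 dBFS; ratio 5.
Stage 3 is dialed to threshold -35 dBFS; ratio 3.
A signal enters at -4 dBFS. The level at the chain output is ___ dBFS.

-30.8 dBFS

Stage 1: overshoot 6 dB → 6/3 = 2 dB → -8 dBFS; +4 dB make-up → -4 dBFS.
Stage 2: 23 dB above -27 dBFS, reduced 5:1 to 4.6 dB above → -22.4 dBFS.
Stage 3: overshoot 12.6 dB → 12.6/3 = 4.2 dB → -30.8 dBFS.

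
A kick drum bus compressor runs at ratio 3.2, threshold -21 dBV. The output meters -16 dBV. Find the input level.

-5 dBV

That's 5 dB above the -21 dBV threshold.
Before 3.2:1 compression the overshoot was 5 × 3.2 = 16 dB, so input = -21 + 16 = -5 dBV.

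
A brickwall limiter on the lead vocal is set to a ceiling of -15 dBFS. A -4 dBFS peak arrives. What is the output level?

-15 dBFS

A brickwall limiter is an ∞:1 compressor: any input above the ceiling is clamped to -15 dBFS.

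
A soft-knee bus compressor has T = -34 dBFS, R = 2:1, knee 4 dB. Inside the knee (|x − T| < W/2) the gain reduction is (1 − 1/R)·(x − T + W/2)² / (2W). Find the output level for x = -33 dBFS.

-33.5625 dBFS

x − T + W/2 = -33 − (-34) + 2 = 3.
GR = (1 − 1/2) × 3² / 8 = 0.5 × 9 / 8 = 0.5625 dB.
Output = -33 − 0.5625 = -33.5625 dBFS.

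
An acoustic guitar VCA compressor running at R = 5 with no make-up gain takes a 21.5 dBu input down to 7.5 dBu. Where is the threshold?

4 dBu

Gain reduction = 21.5 − 7.5 = 14 dB; output overshoot = GR / (R − 1) = 14 / 4 = 3.5 dB.
Threshold = output − output overshoot = 7.5 − 3.5 = 4 dBu.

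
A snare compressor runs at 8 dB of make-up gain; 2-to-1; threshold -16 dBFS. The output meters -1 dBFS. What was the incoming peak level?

-2 dBFS

Remove make-up: -1 − 8 = -9 dBFS.
That's 7 dB above the -16 dBFS threshold.
Input overshoot = R × output overshoot = 14 dB → input = -16 + 14 = -2 dBFS.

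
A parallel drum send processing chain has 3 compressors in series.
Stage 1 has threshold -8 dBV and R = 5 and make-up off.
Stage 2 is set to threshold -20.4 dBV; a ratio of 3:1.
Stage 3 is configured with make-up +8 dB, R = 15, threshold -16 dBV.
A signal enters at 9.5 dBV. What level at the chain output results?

-7.94 dBV

Stage 1: overshoot 17.5 dB → 17.5/5 = 3.5 dB → -4.5 dBV.
Stage 2: -4.5 dBV is 15.9 dB over -20.4 dBV; at 3:1 that becomes 5.3 dB over, giving -15.1 dBV.
Stage 3: overshoot 0.9 dB → 0.9/15 = 0.06 dB → -15.94 dBV; +8 dB make-up → -7.94 dBV.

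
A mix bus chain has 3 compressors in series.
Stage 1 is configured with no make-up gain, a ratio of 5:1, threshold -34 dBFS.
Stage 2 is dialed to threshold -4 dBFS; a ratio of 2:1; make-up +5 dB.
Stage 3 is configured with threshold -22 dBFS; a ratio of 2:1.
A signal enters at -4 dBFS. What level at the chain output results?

Stage 1: overshoot 30 dB → 30/5 = 6 dB → -28 dBFS.
Stage 2: -28 dBFS ≤ -4 dBFS, so stage 2 doesn't engage; make-up brings it to -23 dBFS.
Stage 3: -23 dBFS ≤ -22 dBFS, so stage 3 doesn't engage; output -23 dBFS.

-23 dBFS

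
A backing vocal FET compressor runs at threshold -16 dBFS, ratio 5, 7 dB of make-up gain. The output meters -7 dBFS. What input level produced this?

Stripping the +7 dB make-up gives -14 dBFS at the gain stage.
Post-compression overshoot = -14 − (-16) = 2 dB.
Input overshoot = R × output overshoot = 10 dB → input = -16 + 10 = -6 dBFS.

-6 dBFS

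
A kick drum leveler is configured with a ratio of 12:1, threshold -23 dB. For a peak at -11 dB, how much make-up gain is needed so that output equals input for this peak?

The peak compresses to -23 + 12/12 = -22 dB.
To reach -11 dB requires -11 − (-22) = 11 dB of make-up.

11 dB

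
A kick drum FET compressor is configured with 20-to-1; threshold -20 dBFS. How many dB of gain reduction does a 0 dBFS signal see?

19 dB

The signal is 20 dB above threshold.
A 20:1 ratio leaves 1 dB of that excess.
So the signal is attenuated by 20 − 1 = 19 dB.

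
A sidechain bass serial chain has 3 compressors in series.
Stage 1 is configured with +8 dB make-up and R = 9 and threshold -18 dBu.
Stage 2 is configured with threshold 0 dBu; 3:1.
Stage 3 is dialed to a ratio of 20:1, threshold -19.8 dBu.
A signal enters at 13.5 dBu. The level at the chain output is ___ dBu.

Stage 1: 13.5 dBu is 31.5 dB over -18 dBu; at 9:1 that becomes 3.5 dB over, giving -14.5 dBu; +8 dB make-up → -6.5 dBu.
Stage 2: below threshold (-6.5 ≤ 0); passes unchanged; output -6.5 dBu.
Stage 3: 13.3 dB above -19.8 dBu, reduced 20:1 to 0.665 dB above → -19.135 dBu.

-19.135 dBu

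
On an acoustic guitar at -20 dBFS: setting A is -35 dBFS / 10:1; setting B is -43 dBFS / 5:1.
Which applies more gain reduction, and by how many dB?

B, by 4.9 dB

A: overshoot 15 dB → output overshoot 1.5 dB → GR 13.5 dB.
B: overshoot 23 dB → output overshoot 4.6 dB → GR 18.4 dB.
B applies 4.9 dB more gain reduction.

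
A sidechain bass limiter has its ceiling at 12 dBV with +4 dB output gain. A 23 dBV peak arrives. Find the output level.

A brickwall limiter is an ∞:1 compressor: any input above the ceiling is clamped to 12 dBV.
Output gain then adds 4 dB: 12 + 4 = 16 dBV.

16 dBV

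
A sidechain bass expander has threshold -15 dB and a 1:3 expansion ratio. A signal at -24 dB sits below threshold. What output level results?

-42 dB

The input is 9 dB below the -15 dB threshold.
A 1:3 expander multiplies undershoot by 3: 9 × 3 = 27 dB below threshold.
Output = -15 − 27 = -42 dB.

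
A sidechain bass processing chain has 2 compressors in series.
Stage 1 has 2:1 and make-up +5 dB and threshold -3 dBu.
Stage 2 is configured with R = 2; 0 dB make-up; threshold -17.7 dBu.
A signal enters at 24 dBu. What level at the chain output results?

-1.1 dBu

Stage 1: 27 dB above -3 dBu, reduced 2:1 to 13.5 dB above → 10.5 dBu; +5 dB make-up → 15.5 dBu.
Stage 2: 33.2 dB above -17.7 dBu, reduced 2:1 to 16.6 dB above → -1.1 dBu.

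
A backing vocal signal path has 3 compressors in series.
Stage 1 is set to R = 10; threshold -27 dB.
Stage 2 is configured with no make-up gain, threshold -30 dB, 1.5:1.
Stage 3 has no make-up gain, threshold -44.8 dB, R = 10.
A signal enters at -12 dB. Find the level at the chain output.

-43.02 dB

Stage 1: -12 dB is 15 dB over -27 dB; at 10:1 that becomes 1.5 dB over, giving -25.5 dB.
Stage 2: overshoot 4.5 dB → 4.5/1.5 = 3 dB → -27 dB.
Stage 3: -27 dB is 17.8 dB over -44.8 dB; at 10:1 that becomes 1.78 dB over, giving -43.02 dB.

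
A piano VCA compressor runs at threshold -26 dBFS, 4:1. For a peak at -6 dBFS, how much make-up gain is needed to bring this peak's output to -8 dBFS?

13 dB

Without make-up, output = threshold + overshoot/4 = -26 + 5 = -21 dBFS.
Gap to target: 13 dB.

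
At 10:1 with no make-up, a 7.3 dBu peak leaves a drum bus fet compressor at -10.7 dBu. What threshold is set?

-12.7 dBu

Let T be the threshold. Output overshoot = (input overshoot)/R, so -10.7 − T = (7.3 − T)/10.
10·(-10.7 − T) = 7.3 − T → 9·T = -107 − 7.3 = -114.3.
T = -114.3/9 = -12.7 dBu.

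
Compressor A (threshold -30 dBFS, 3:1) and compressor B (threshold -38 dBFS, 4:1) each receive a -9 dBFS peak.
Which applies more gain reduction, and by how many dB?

A: GR = 21 − 21/3 = 14 dB.
B: GR = 29 − 29/4 = 21.75 dB.
B reduces 7.75 dB more.

B, by 7.75 dB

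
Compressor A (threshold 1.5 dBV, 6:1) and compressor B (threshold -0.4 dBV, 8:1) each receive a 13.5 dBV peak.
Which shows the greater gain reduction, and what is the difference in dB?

B, by 2.1625 dB

A: GR = 12 − 12/6 = 10 dB.
B: GR = 13.9 − 13.9/8 = 12.1625 dB.
B reduces 2.1625 dB more.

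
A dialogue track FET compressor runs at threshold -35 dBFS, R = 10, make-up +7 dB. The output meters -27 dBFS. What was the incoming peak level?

Remove make-up: -27 − 7 = -34 dBFS.
That's 1 dB above the -35 dBFS threshold.
Input overshoot = R × output overshoot = 10 dB → input = -35 + 10 = -25 dBFS.

-25 dBFS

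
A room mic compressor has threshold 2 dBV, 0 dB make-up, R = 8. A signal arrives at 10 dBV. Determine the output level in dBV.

Overshoot: 10 − 2 = 8 dB.
8:1 compression reduces that to 8/8 = 1 dB over.
That puts the output at 3 dBV.

3 dBV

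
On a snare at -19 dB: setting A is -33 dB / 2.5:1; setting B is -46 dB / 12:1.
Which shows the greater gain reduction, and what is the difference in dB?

B, by 16.35 dB

A: 14 dB over, compressed to 5.6 dB over, so 8.4 dB of GR.
B: 27 dB over, compressed to 2.25 dB over, so 24.75 dB of GR.
B applies 16.35 dB more gain reduction.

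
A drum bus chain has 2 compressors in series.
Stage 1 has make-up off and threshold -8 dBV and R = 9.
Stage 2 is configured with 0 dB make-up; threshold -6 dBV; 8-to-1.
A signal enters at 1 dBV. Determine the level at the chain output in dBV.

-7 dBV

Stage 1: overshoot 9 dB → 9/9 = 1 dB → -7 dBV.
Stage 2: below threshold (-7 ≤ -6); passes unchanged; output -7 dBV.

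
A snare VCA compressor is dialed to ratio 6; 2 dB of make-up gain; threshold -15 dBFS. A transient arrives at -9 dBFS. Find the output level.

-9 dBFS sits 6 dB over threshold.
The 6 dB excess becomes 1 dB after 6:1 reduction.
That puts the output at -14 dBFS; make-up adds 2 dB, giving -12 dBFS.

-12 dBFS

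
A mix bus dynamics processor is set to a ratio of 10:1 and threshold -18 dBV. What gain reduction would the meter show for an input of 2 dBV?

18 dB

2 dBV exceeds the threshold by 20 dB.
At 10:1, output sits 20/10 = 2 dB above threshold.
Gain reduction = 20 − 2 = 18 dB.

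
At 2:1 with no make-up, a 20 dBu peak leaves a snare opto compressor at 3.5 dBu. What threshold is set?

-13 dBu

Gain reduction = 20 − 3.5 = 16.5 dB; output overshoot = GR / (R − 1) = 16.5 / 1 = 16.5 dB.
Threshold = output − output overshoot = 3.5 − 16.5 = -13 dBu.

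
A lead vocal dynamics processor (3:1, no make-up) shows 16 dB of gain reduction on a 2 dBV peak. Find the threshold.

Let T be the threshold. Output overshoot = (input overshoot)/R, so -14 − T = (2 − T)/3.
3·(-14 − T) = 2 − T → 2·T = -42 − 2 = -44.
T = -44/2 = -22 dBV.

-22 dBV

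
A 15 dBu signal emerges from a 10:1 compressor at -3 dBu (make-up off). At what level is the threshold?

Input is 20 dB above T (since output overshoot × R = input overshoot: (-3 − T)·10 = 15 − T gives T = -5 dBu).
Check: -5 + (15 − (-5))/10 = -5 + 2 = -3 dBu. ✓

-5 dBu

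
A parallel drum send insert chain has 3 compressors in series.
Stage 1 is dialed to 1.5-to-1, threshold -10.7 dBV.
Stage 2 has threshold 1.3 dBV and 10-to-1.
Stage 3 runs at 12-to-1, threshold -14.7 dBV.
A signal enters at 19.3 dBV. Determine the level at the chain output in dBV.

-13.3 dBV

Stage 1: 19.3 dBV is 30 dB over -10.7 dBV; at 1.5:1 that becomes 20 dB over, giving 9.3 dBV.
Stage 2: overshoot 8 dB → 8/10 = 0.8 dB → 2.1 dBV.
Stage 3: overshoot 16.8 dB → 16.8/12 = 1.4 dB → -13.3 dBV.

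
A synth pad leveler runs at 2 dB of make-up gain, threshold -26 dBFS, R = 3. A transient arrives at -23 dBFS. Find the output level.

-23 dBFS

Overshoot: -23 − (-26) = 3 dB.
The 3 dB excess becomes 1 dB after 3:1 reduction.
That puts the output at -25 dBFS; make-up adds 2 dB, giving -23 dBFS.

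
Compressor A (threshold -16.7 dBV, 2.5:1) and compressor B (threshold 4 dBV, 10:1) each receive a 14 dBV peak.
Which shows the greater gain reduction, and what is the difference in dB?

A, by 9.42 dB

A: GR = 30.7 − 30.7/2.5 = 18.42 dB.
B: GR = 10 − 10/10 = 9 dB.
A applies 9.42 dB more gain reduction.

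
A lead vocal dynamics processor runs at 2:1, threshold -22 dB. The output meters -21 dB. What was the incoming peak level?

-20 dB

That's 1 dB above the -22 dB threshold.
Before 2:1 compression the overshoot was 1 × 2 = 2 dB, so input = -22 + 2 = -20 dB.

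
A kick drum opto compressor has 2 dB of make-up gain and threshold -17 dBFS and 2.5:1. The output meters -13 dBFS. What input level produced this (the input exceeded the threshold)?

-12 dBFS

Stripping the +2 dB make-up gives -15 dBFS at the gain stage.
That's 2 dB above the -17 dBFS threshold.
Before 2.5:1 compression the overshoot was 2 × 2.5 = 5 dB, so input = -17 + 5 = -12 dBFS.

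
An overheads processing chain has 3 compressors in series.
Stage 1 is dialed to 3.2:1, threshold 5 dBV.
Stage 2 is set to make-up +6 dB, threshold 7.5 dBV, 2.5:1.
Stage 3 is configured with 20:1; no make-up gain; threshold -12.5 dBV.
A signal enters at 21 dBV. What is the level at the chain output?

Stage 1: 16 dB above 5 dBV, reduced 3.2:1 to 5 dB above → 10 dBV.
Stage 2: 10 dBV is 2.5 dB over 7.5 dBV; at 2.5:1 that becomes 1 dB over, giving 8.5 dBV; +6 dB make-up → 14.5 dBV.
Stage 3: 27 dB above -12.5 dBV, reduced 20:1 to 1.35 dB above → -11.15 dBV.

-11.15 dBV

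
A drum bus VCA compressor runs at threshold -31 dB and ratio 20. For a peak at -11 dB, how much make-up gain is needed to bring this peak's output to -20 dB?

10 dB

Without make-up, output = threshold + overshoot/20 = -31 + 1 = -30 dB.
Gap to target: 10 dB.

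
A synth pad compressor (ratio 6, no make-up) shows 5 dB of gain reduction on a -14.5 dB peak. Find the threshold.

Gain reduction = -14.5 − (-19.5) = 5 dB; output overshoot = GR / (R − 1) = 5 / 5 = 1 dB.
Threshold = output − output overshoot = -19.5 − 1 = -20.5 dB.

-20.5 dB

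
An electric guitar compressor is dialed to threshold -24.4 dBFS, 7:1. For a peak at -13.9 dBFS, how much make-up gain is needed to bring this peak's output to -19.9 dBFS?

3 dB

The peak compresses to -24.4 + 10.5/7 = -22.9 dBFS.
To reach -19.9 dBFS requires -19.9 − (-22.9) = 3 dB of make-up.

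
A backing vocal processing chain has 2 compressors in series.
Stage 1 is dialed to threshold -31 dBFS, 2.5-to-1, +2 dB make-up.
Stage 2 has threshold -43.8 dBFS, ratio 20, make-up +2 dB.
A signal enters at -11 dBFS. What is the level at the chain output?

Stage 1: 20 dB above -31 dBFS, reduced 2.5:1 to 8 dB above → -23 dBFS; +2 dB make-up → -21 dBFS.
Stage 2: overshoot 22.8 dB → 22.8/20 = 1.14 dB → -42.66 dBFS; +2 dB make-up → -40.66 dBFS.

-40.66 dBFS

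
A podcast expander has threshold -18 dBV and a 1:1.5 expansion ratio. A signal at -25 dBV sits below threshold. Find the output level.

Below threshold, a 1:1.5 expander applies gain = (1.5−1)×(T − x) of attenuation.
(1.5−1) × 7 = 3.5 dB, so output = -25 − 3.5 = -28.5 dBV.

-28.5 dBV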